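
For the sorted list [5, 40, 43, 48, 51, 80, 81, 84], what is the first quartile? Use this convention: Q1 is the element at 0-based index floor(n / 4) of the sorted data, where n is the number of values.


The list has n = 8 elements.
Q1 index = floor(8 / 4) = floor(2) = 2
Counting from index 0 in the sorted data, the element at index 2 is 43.
Final answer: 43


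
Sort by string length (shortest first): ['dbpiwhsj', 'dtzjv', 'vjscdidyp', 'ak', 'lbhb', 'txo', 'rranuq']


Compute lengths:
  'dbpiwhsj' has length 8
  'dtzjv' has length 5
  'vjscdidyp' has length 9
  'ak' has length 2
  'lbhb' has length 4
  'txo' has length 3
  'rranuq' has length 6
Lengths in increasing order: 2 < 3 < 4 < 5 < 6 < 8 < 9
Listing the words in that order gives the answer.
Final answer: ['ak', 'txo', 'lbhb', 'dtzjv', 'rranuq', 'dbpiwhsj', 'vjscdidyp']


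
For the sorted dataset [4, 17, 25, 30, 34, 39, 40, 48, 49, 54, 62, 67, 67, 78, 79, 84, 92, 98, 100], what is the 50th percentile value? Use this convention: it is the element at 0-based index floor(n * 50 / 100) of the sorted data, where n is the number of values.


The dataset has n = 19 elements.
Index = floor(19 * 50 / 100) = floor(950 / 100) = floor(9.5) = 9
Counting from index 0 in the sorted data, the element at index 9 is 54.
Final answer: 54


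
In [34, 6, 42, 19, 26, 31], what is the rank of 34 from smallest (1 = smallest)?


Sort ascending: [6, 19, 26, 31, 34, 42]
Find 34 in the sorted list.
34 is at position 5 (1-indexed).
Final answer: 5


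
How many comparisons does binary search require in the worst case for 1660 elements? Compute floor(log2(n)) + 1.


Binary search halves the search space each step.
Maximum comparisons = floor(log2(1660)) + 1
log2(1660) = 10.697
floor(log2(1660)) = 10, so 10 + 1 = 11
Final answer: 11


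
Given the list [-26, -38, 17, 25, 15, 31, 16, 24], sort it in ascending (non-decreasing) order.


Original list: [-26, -38, 17, 25, 15, 31, 16, 24]
Repeatedly take the smallest remaining element:
  Remaining [-26, -38, 17, 25, 15, 31, 16, 24] -> smallest is -38
  Remaining [-26, 17, 25, 15, 31, 16, 24] -> smallest is -26
  Remaining [17, 25, 15, 31, 16, 24] -> smallest is 15
  Remaining [17, 25, 31, 16, 24] -> smallest is 16
  Remaining [17, 25, 31, 24] -> smallest is 17
  Remaining [25, 31, 24] -> smallest is 24
  Remaining [25, 31] -> smallest is 25
  Remaining [31] -> smallest is 31
Collecting the picks in order gives the sorted list.
Final answer: [-38, -26, 15, 16, 17, 24, 25, 31]


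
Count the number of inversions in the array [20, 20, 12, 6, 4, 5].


For each element, count the later elements that are smaller than it:
  20 (index 0): smaller elements after it = [12, 6, 4, 5] -> 4
  20 (index 1): smaller elements after it = [12, 6, 4, 5] -> 4
  12 (index 2): smaller elements after it = [6, 4, 5] -> 3
  6 (index 3): smaller elements after it = [4, 5] -> 2
  4 (index 4): smaller elements after it = [] -> 0
Total inversions = 4 + 4 + 3 + 2 + 0 = 13
Final answer: 13


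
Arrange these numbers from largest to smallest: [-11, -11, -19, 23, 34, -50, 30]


Original list: [-11, -11, -19, 23, 34, -50, 30]
Repeatedly take the largest remaining element:
  Remaining [-11, -11, -19, 23, 34, -50, 30] -> largest is 34
  Remaining [-11, -11, -19, 23, -50, 30] -> largest is 30
  Remaining [-11, -11, -19, 23, -50] -> largest is 23
  Remaining [-11, -11, -19, -50] -> largest is -11
  Remaining [-11, -19, -50] -> largest is -11
  Remaining [-19, -50] -> largest is -19
  Remaining [-50] -> largest is -50
Collecting the picks in order gives the descending list.
Final answer: [34, 30, 23, -11, -11, -19, -50]


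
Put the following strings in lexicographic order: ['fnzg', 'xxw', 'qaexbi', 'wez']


Compare strings character by character (the first differing letter decides):
  'fnzg' < 'qaexbi' since 'f' < 'q' at position 1
  'qaexbi' < 'wez' since 'q' < 'w' at position 1
  'wez' < 'xxw' since 'w' < 'x' at position 1
Chaining these comparisons gives the alphabetical order.
Final answer: ['fnzg', 'qaexbi', 'wez', 'xxw']


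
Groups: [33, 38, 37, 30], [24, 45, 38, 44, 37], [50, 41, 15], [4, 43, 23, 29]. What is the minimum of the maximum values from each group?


Find max of each group:
  Group 1: [33, 38, 37, 30] -> max = 38
  Group 2: [24, 45, 38, 44, 37] -> max = 45
  Group 3: [50, 41, 15] -> max = 50
  Group 4: [4, 43, 23, 29] -> max = 43
Maxes: [38, 45, 50, 43]
Minimum of maxes = 38
Final answer: 38


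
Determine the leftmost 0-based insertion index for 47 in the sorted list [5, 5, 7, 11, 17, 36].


List is sorted: [5, 5, 7, 11, 17, 36]
We need the leftmost position where 47 can be inserted, i.e. the first index whose element is >= 47 (or the end of the list if none is).
Binary search with low=0, high=6 (0-based indices):
  low=0, high=6, mid=3: a[3]=11 < 47, so low = 4
  low=4, high=6, mid=5: a[5]=36 < 47, so low = 6
Now low = high = 6, so the insertion index is 6.
Final answer: 6


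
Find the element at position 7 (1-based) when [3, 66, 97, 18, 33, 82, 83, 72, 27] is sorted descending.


Sort descending: [97, 83, 82, 72, 66, 33, 27, 18, 3]
The 7th element (1-indexed) is at index 6.
Value = 27
Final answer: 27


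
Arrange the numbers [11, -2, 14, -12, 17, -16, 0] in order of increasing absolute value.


Compute absolute values:
  |11| = 11
  |-2| = 2
  |14| = 14
  |-12| = 12
  |17| = 17
  |-16| = 16
  |0| = 0
Absolute values in increasing order: 0 < 2 < 11 < 12 < 14 < 16 < 17
Listing the original numbers in that order gives the answer.
Final answer: [0, -2, 11, -12, 14, -16, 17]


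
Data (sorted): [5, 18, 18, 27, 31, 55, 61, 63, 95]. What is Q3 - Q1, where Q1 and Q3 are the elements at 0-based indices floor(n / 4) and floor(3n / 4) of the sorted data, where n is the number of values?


The data has n = 9 elements.
Q1 index = floor(9 / 4) = floor(2.25) = 2; Q3 index = floor(3 * 9 / 4) = floor(6.75) = 6
Q1 = element at index 2 = 18
Q3 = element at index 6 = 61
IQR = 61 - 18 = 43
Final answer: 43


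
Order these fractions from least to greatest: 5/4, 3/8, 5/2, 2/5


Convert to decimal for comparison:
  5/4 = 1.25
  3/8 = 0.375
  5/2 = 2.5
  2/5 = 0.4
Decimals in increasing order: 0.375 < 0.4 < 1.25 < 2.5
Writing each back as its fraction gives the sorted order.
Final answer: 3/8, 2/5, 5/4, 5/2


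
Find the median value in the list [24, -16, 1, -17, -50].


First, sort the list: [-50, -17, -16, 1, 24]
The list has 5 elements (odd count).
The middle index is 2 (0-based), and the element there is -16.
Final answer: -16


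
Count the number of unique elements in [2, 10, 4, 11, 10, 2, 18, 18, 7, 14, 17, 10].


List all unique values:
Distinct values: [2, 4, 7, 10, 11, 14, 17, 18]
Count = 8
Final answer: 8


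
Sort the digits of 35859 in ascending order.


The number 35859 has digits: 3, 5, 8, 5, 9
Sorted: 3, 5, 5, 8, 9
Joining the sorted digits gives the result.
Final answer: 35589


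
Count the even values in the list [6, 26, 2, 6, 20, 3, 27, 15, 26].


Check each element:
  6 is even
  26 is even
  2 is even
  6 is even
  20 is even
  3 is odd
  27 is odd
  15 is odd
  26 is even
Evens: [6, 26, 2, 6, 20, 26]
Count of evens = 6
Final answer: 6


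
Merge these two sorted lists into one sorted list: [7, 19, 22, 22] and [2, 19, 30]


List A: [7, 19, 22, 22]
List B: [2, 19, 30]
Repeatedly compare the front elements and take the smaller:
  7 vs 2 -> take 2
  7 vs 19 -> take 7
  19 vs 19 -> take 19
  22 vs 19 -> take 19
  22 vs 30 -> take 22
  22 vs 30 -> take 22
  A is exhausted; append the rest of B: [30]
Final answer: [2, 7, 19, 19, 22, 22, 30]


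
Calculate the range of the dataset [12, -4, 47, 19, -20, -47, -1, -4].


Maximum value: 47
Minimum value: -47
Range = 47 - (-47) = 94
Final answer: 94


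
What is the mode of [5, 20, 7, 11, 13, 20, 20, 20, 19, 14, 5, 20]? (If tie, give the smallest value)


Count the frequency of each value:
  5 appears 2 time(s)
  7 appears 1 time(s)
  11 appears 1 time(s)
  13 appears 1 time(s)
  14 appears 1 time(s)
  19 appears 1 time(s)
  20 appears 5 time(s)
Maximum frequency is 5.
Only 20 reaches that frequency, so it is the mode.
Final answer: 20


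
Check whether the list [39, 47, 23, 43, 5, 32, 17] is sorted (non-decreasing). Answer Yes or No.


Check consecutive pairs:
  39 <= 47? True
  47 <= 23? False
  23 <= 43? True
  43 <= 5? False
  5 <= 32? True
  32 <= 17? False
3 consecutive pair(s) are out of order, so the list is not sorted.
Final answer: No


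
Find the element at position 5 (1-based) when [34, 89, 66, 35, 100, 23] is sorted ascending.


Sort ascending: [23, 34, 35, 66, 89, 100]
The 5th element (1-indexed) is at index 4.
Value = 89
Final answer: 89


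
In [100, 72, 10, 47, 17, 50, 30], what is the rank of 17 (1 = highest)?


Sort descending: [100, 72, 50, 47, 30, 17, 10]
Find 17 in the sorted list.
17 is at position 6.
Final answer: 6


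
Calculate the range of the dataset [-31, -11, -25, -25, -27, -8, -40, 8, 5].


Maximum value: 8
Minimum value: -40
Range = 8 - (-40) = 48
Final answer: 48


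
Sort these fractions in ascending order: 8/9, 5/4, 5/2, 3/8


Convert to decimal for comparison:
  8/9 = 0.8889
  5/4 = 1.25
  5/2 = 2.5
  3/8 = 0.375
Decimals in increasing order: 0.375 < 0.8889 < 1.25 < 2.5
Writing each back as its fraction gives the sorted order.
Final answer: 3/8, 8/9, 5/4, 5/2


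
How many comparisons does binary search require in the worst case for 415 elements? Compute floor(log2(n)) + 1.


Binary search halves the search space each step.
Maximum comparisons = floor(log2(415)) + 1
log2(415) = 8.697
floor(log2(415)) = 8, so 8 + 1 = 9
Final answer: 9


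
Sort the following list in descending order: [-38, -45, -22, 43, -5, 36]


Original list: [-38, -45, -22, 43, -5, 36]
Repeatedly take the largest remaining element:
  Remaining [-38, -45, -22, 43, -5, 36] -> largest is 43
  Remaining [-38, -45, -22, -5, 36] -> largest is 36
  Remaining [-38, -45, -22, -5] -> largest is -5
  Remaining [-38, -45, -22] -> largest is -22
  Remaining [-38, -45] -> largest is -38
  Remaining [-45] -> largest is -45
Collecting the picks in order gives the descending list.
Final answer: [43, 36, -5, -22, -38, -45]


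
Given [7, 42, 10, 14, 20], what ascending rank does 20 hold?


Sort ascending: [7, 10, 14, 20, 42]
Find 20 in the sorted list.
20 is at position 4 (1-indexed).
Final answer: 4


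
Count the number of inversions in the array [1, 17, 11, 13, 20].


For each element, count the later elements that are smaller than it:
  1 (index 0): smaller elements after it = [] -> 0
  17 (index 1): smaller elements after it = [11, 13] -> 2
  11 (index 2): smaller elements after it = [] -> 0
  13 (index 3): smaller elements after it = [] -> 0
Total inversions = 0 + 2 + 0 + 0 = 2
Final answer: 2


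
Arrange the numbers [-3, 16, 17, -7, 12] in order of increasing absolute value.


Compute absolute values:
  |-3| = 3
  |16| = 16
  |17| = 17
  |-7| = 7
  |12| = 12
Absolute values in increasing order: 3 < 7 < 12 < 16 < 17
Listing the original numbers in that order gives the answer.
Final answer: [-3, -7, 12, 16, 17]


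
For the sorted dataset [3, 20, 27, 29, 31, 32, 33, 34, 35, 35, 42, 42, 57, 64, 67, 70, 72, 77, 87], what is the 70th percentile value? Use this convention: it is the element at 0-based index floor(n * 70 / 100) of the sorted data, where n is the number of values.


The dataset has n = 19 elements.
Index = floor(19 * 70 / 100) = floor(1330 / 100) = floor(13.3) = 13
Counting from index 0 in the sorted data, the element at index 13 is 64.
Final answer: 64


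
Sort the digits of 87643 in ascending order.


The number 87643 has digits: 8, 7, 6, 4, 3
Sorted: 3, 4, 6, 7, 8
Joining the sorted digits gives the result.
Final answer: 34678


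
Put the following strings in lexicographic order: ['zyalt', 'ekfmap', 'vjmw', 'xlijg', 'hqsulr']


Compare strings character by character (the first differing letter decides):
  'ekfmap' < 'hqsulr' since 'e' < 'h' at position 1
  'hqsulr' < 'vjmw' since 'h' < 'v' at position 1
  'vjmw' < 'xlijg' since 'v' < 'x' at position 1
  'xlijg' < 'zyalt' since 'x' < 'z' at position 1
Chaining these comparisons gives the alphabetical order.
Final answer: ['ekfmap', 'hqsulr', 'vjmw', 'xlijg', 'zyalt']


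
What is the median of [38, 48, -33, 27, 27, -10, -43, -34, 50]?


First, sort the list: [-43, -34, -33, -10, 27, 27, 38, 48, 50]
The list has 9 elements (odd count).
The middle index is 4 (0-based), and the element there is 27.
Final answer: 27


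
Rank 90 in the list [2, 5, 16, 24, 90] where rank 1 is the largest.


Sort descending: [90, 24, 16, 5, 2]
Find 90 in the sorted list.
90 is at position 1.
Final answer: 1


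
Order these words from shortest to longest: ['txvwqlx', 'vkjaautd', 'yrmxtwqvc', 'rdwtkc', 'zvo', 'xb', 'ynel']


Compute lengths:
  'txvwqlx' has length 7
  'vkjaautd' has length 8
  'yrmxtwqvc' has length 9
  'rdwtkc' has length 6
  'zvo' has length 3
  'xb' has length 2
  'ynel' has length 4
Lengths in increasing order: 2 < 3 < 4 < 6 < 7 < 8 < 9
Listing the words in that order gives the answer.
Final answer: ['xb', 'zvo', 'ynel', 'rdwtkc', 'txvwqlx', 'vkjaautd', 'yrmxtwqvc']


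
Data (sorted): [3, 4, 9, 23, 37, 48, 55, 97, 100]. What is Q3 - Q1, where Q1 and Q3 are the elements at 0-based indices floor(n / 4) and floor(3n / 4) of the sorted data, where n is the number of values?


The data has n = 9 elements.
Q1 index = floor(9 / 4) = floor(2.25) = 2; Q3 index = floor(3 * 9 / 4) = floor(6.75) = 6
Q1 = element at index 2 = 9
Q3 = element at index 6 = 55
IQR = 55 - 9 = 46
Final answer: 46


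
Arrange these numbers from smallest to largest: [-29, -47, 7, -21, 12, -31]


Original list: [-29, -47, 7, -21, 12, -31]
Repeatedly take the smallest remaining element:
  Remaining [-29, -47, 7, -21, 12, -31] -> smallest is -47
  Remaining [-29, 7, -21, 12, -31] -> smallest is -31
  Remaining [-29, 7, -21, 12] -> smallest is -29
  Remaining [7, -21, 12] -> smallest is -21
  Remaining [7, 12] -> smallest is 7
  Remaining [12] -> smallest is 12
Collecting the picks in order gives the sorted list.
Final answer: [-47, -31, -29, -21, 7, 12]


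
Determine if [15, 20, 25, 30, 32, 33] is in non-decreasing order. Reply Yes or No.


Check consecutive pairs:
  15 <= 20? True
  20 <= 25? True
  25 <= 30? True
  30 <= 32? True
  32 <= 33? True
Every consecutive pair is in order, so the list is non-decreasing.
Final answer: Yes


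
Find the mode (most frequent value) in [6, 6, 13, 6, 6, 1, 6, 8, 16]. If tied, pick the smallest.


Count the frequency of each value:
  1 appears 1 time(s)
  6 appears 5 time(s)
  8 appears 1 time(s)
  13 appears 1 time(s)
  16 appears 1 time(s)
Maximum frequency is 5.
Only 6 reaches that frequency, so it is the mode.
Final answer: 6


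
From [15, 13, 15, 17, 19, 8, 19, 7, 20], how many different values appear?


List all unique values:
Distinct values: [7, 8, 13, 15, 17, 19, 20]
Count = 7
Final answer: 7


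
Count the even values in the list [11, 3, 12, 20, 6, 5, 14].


Check each element:
  11 is odd
  3 is odd
  12 is even
  20 is even
  6 is even
  5 is odd
  14 is even
Evens: [12, 20, 6, 14]
Count of evens = 4
Final answer: 4


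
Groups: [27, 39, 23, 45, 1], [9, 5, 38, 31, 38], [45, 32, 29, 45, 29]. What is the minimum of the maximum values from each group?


Find max of each group:
  Group 1: [27, 39, 23, 45, 1] -> max = 45
  Group 2: [9, 5, 38, 31, 38] -> max = 38
  Group 3: [45, 32, 29, 45, 29] -> max = 45
Maxes: [45, 38, 45]
Minimum of maxes = 38
Final answer: 38


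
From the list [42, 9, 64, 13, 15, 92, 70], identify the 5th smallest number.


Sort ascending: [9, 13, 15, 42, 64, 70, 92]
The 5th element (1-indexed) is at index 4.
Value = 64
Final answer: 64


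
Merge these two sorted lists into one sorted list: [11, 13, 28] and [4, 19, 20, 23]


List A: [11, 13, 28]
List B: [4, 19, 20, 23]
Repeatedly compare the front elements and take the smaller:
  11 vs 4 -> take 4
  11 vs 19 -> take 11
  13 vs 19 -> take 13
  28 vs 19 -> take 19
  28 vs 20 -> take 20
  28 vs 23 -> take 23
  B is exhausted; append the rest of A: [28]
Final answer: [4, 11, 13, 19, 20, 23, 28]


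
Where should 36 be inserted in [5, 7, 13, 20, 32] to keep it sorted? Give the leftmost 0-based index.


List is sorted: [5, 7, 13, 20, 32]
We need the leftmost position where 36 can be inserted, i.e. the first index whose element is >= 36 (or the end of the list if none is).
Binary search with low=0, high=5 (0-based indices):
  low=0, high=5, mid=2: a[2]=13 < 36, so low = 3
  low=3, high=5, mid=4: a[4]=32 < 36, so low = 5
Now low = high = 5, so the insertion index is 5.
Final answer: 5


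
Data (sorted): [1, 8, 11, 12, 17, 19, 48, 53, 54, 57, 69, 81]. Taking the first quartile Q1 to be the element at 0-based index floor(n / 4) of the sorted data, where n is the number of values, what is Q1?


The list has n = 12 elements.
Q1 index = floor(12 / 4) = floor(3) = 3
Counting from index 0 in the sorted data, the element at index 3 is 12.
Final answer: 12


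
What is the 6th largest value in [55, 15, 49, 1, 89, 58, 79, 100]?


Sort descending: [100, 89, 79, 58, 55, 49, 15, 1]
The 6th element (1-indexed) is at index 5.
Value = 49
Final answer: 49


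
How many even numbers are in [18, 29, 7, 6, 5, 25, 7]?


Check each element:
  18 is even
  29 is odd
  7 is odd
  6 is even
  5 is odd
  25 is odd
  7 is odd
Evens: [18, 6]
Count of evens = 2
Final answer: 2


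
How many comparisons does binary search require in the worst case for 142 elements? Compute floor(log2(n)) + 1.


Binary search halves the search space each step.
Maximum comparisons = floor(log2(142)) + 1
log2(142) = 7.1497
floor(log2(142)) = 7, so 7 + 1 = 8
Final answer: 8


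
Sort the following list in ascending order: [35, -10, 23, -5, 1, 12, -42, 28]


Original list: [35, -10, 23, -5, 1, 12, -42, 28]
Repeatedly take the smallest remaining element:
  Remaining [35, -10, 23, -5, 1, 12, -42, 28] -> smallest is -42
  Remaining [35, -10, 23, -5, 1, 12, 28] -> smallest is -10
  Remaining [35, 23, -5, 1, 12, 28] -> smallest is -5
  Remaining [35, 23, 1, 12, 28] -> smallest is 1
  Remaining [35, 23, 12, 28] -> smallest is 12
  Remaining [35, 23, 28] -> smallest is 23
  Remaining [35, 28] -> smallest is 28
  Remaining [35] -> smallest is 35
Collecting the picks in order gives the sorted list.
Final answer: [-42, -10, -5, 1, 12, 23, 28, 35]


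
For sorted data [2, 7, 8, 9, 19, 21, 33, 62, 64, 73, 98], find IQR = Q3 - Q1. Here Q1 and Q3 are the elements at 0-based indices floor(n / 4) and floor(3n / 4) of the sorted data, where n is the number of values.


The data has n = 11 elements.
Q1 index = floor(11 / 4) = floor(2.75) = 2; Q3 index = floor(3 * 11 / 4) = floor(8.25) = 8
Q1 = element at index 2 = 8
Q3 = element at index 8 = 64
IQR = 64 - 8 = 56
Final answer: 56


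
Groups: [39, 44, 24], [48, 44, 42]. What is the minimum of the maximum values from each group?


Find max of each group:
  Group 1: [39, 44, 24] -> max = 44
  Group 2: [48, 44, 42] -> max = 48
Maxes: [44, 48]
Minimum of maxes = 44
Final answer: 44


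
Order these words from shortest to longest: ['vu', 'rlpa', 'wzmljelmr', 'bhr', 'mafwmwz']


Compute lengths:
  'vu' has length 2
  'rlpa' has length 4
  'wzmljelmr' has length 9
  'bhr' has length 3
  'mafwmwz' has length 7
Lengths in increasing order: 2 < 3 < 4 < 7 < 9
Listing the words in that order gives the answer.
Final answer: ['vu', 'bhr', 'rlpa', 'mafwmwz', 'wzmljelmr']


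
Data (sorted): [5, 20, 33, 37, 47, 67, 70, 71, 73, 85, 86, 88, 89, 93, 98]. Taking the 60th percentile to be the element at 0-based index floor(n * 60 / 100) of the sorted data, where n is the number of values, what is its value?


The dataset has n = 15 elements.
Index = floor(15 * 60 / 100) = floor(900 / 100) = floor(9) = 9
Counting from index 0 in the sorted data, the element at index 9 is 85.
Final answer: 85


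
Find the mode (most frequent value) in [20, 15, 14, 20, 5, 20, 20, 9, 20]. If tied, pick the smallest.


Count the frequency of each value:
  5 appears 1 time(s)
  9 appears 1 time(s)
  14 appears 1 time(s)
  15 appears 1 time(s)
  20 appears 5 time(s)
Maximum frequency is 5.
Only 20 reaches that frequency, so it is the mode.
Final answer: 20


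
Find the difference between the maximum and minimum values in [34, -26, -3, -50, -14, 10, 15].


Maximum value: 34
Minimum value: -50
Range = 34 - (-50) = 84
Final answer: 84


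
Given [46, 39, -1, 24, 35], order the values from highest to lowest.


Original list: [46, 39, -1, 24, 35]
Repeatedly take the largest remaining element:
  Remaining [46, 39, -1, 24, 35] -> largest is 46
  Remaining [39, -1, 24, 35] -> largest is 39
  Remaining [-1, 24, 35] -> largest is 35
  Remaining [-1, 24] -> largest is 24
  Remaining [-1] -> largest is -1
Collecting the picks in order gives the descending list.
Final answer: [46, 39, 35, 24, -1]


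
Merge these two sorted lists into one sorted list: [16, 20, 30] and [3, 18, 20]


List A: [16, 20, 30]
List B: [3, 18, 20]
Repeatedly compare the front elements and take the smaller:
  16 vs 3 -> take 3
  16 vs 18 -> take 16
  20 vs 18 -> take 18
  20 vs 20 -> take 20
  30 vs 20 -> take 20
  B is exhausted; append the rest of A: [30]
Final answer: [3, 16, 18, 20, 20, 30]


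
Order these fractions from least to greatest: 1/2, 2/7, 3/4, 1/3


Convert to decimal for comparison:
  1/2 = 0.5
  2/7 = 0.2857
  3/4 = 0.75
  1/3 = 0.3333
Decimals in increasing order: 0.2857 < 0.3333 < 0.5 < 0.75
Writing each back as its fraction gives the sorted order.
Final answer: 2/7, 1/3, 1/2, 3/4


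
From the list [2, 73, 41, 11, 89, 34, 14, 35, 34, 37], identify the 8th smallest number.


Sort ascending: [2, 11, 14, 34, 34, 35, 37, 41, 73, 89]
The 8th element (1-indexed) is at index 7.
Value = 41
Final answer: 41


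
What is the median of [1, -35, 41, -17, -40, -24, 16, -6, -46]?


First, sort the list: [-46, -40, -35, -24, -17, -6, 1, 16, 41]
The list has 9 elements (odd count).
The middle index is 4 (0-based), and the element there is -17.
Final answer: -17


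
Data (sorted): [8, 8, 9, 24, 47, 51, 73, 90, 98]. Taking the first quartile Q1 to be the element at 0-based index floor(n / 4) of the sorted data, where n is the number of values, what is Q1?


The list has n = 9 elements.
Q1 index = floor(9 / 4) = floor(2.25) = 2
Counting from index 0 in the sorted data, the element at index 2 is 9.
Final answer: 9


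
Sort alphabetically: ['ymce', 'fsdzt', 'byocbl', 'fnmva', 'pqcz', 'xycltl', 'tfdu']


Compare strings character by character (the first differing letter decides):
  'byocbl' < 'fnmva' since 'b' < 'f' at position 1
  'fnmva' < 'fsdzt' since 'n' < 's' at position 2
  'fsdzt' < 'pqcz' since 'f' < 'p' at position 1
  'pqcz' < 'tfdu' since 'p' < 't' at position 1
  'tfdu' < 'xycltl' since 't' < 'x' at position 1
  'xycltl' < 'ymce' since 'x' < 'y' at position 1
Chaining these comparisons gives the alphabetical order.
Final answer: ['byocbl', 'fnmva', 'fsdzt', 'pqcz', 'tfdu', 'xycltl', 'ymce']


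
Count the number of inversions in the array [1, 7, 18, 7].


For each element, count the later elements that are smaller than it:
  1 (index 0): smaller elements after it = [] -> 0
  7 (index 1): smaller elements after it = [] -> 0
  18 (index 2): smaller elements after it = [7] -> 1
Total inversions = 0 + 0 + 1 = 1
Final answer: 1


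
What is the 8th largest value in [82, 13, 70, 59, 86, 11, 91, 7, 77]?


Sort descending: [91, 86, 82, 77, 70, 59, 13, 11, 7]
The 8th element (1-indexed) is at index 7.
Value = 11
Final answer: 11


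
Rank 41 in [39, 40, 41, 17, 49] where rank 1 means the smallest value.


Sort ascending: [17, 39, 40, 41, 49]
Find 41 in the sorted list.
41 is at position 4 (1-indexed).
Final answer: 4


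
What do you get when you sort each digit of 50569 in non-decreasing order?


The number 50569 has digits: 5, 0, 5, 6, 9
Sorted: 0, 5, 5, 6, 9
Joining the sorted digits gives the result.
Final answer: 05569


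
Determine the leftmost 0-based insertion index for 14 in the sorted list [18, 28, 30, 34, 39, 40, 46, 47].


List is sorted: [18, 28, 30, 34, 39, 40, 46, 47]
We need the leftmost position where 14 can be inserted, i.e. the first index whose element is >= 14 (or the end of the list if none is).
Binary search with low=0, high=8 (0-based indices):
  low=0, high=8, mid=4: a[4]=39 >= 14, so high = 4
  low=0, high=4, mid=2: a[2]=30 >= 14, so high = 2
  low=0, high=2, mid=1: a[1]=28 >= 14, so high = 1
  low=0, high=1, mid=0: a[0]=18 >= 14, so high = 0
Now low = high = 0, so the insertion index is 0.
Final answer: 0


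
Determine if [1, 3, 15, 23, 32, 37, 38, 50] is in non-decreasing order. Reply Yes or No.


Check consecutive pairs:
  1 <= 3? True
  3 <= 15? True
  15 <= 23? True
  23 <= 32? True
  32 <= 37? True
  37 <= 38? True
  38 <= 50? True
Every consecutive pair is in order, so the list is non-decreasing.
Final answer: Yes


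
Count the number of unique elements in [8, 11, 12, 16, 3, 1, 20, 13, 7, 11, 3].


List all unique values:
Distinct values: [1, 3, 7, 8, 11, 12, 13, 16, 20]
Count = 9
Final answer: 9


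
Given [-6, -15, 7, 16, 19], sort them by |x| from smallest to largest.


Compute absolute values:
  |-6| = 6
  |-15| = 15
  |7| = 7
  |16| = 16
  |19| = 19
Absolute values in increasing order: 6 < 7 < 15 < 16 < 19
Listing the original numbers in that order gives the answer.
Final answer: [-6, 7, -15, 16, 19]


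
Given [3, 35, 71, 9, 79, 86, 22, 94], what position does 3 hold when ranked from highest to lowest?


Sort descending: [94, 86, 79, 71, 35, 22, 9, 3]
Find 3 in the sorted list.
3 is at position 8.
Final answer: 8


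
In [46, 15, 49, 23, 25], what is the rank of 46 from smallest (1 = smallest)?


Sort ascending: [15, 23, 25, 46, 49]
Find 46 in the sorted list.
46 is at position 4 (1-indexed).
Final answer: 4


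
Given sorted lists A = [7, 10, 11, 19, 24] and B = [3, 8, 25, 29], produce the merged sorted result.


List A: [7, 10, 11, 19, 24]
List B: [3, 8, 25, 29]
Repeatedly compare the front elements and take the smaller:
  7 vs 3 -> take 3
  7 vs 8 -> take 7
  10 vs 8 -> take 8
  10 vs 25 -> take 10
  11 vs 25 -> take 11
  19 vs 25 -> take 19
  24 vs 25 -> take 24
  A is exhausted; append the rest of B: [25, 29]
Final answer: [3, 7, 8, 10, 11, 19, 24, 25, 29]


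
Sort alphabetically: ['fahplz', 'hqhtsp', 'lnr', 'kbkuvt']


Compare strings character by character (the first differing letter decides):
  'fahplz' < 'hqhtsp' since 'f' < 'h' at position 1
  'hqhtsp' < 'kbkuvt' since 'h' < 'k' at position 1
  'kbkuvt' < 'lnr' since 'k' < 'l' at position 1
Chaining these comparisons gives the alphabetical order.
Final answer: ['fahplz', 'hqhtsp', 'kbkuvt', 'lnr']


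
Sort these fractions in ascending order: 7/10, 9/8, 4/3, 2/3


Convert to decimal for comparison:
  7/10 = 0.7
  9/8 = 1.125
  4/3 = 1.3333
  2/3 = 0.6667
Decimals in increasing order: 0.6667 < 0.7 < 1.125 < 1.3333
Writing each back as its fraction gives the sorted order.
Final answer: 2/3, 7/10, 9/8, 4/3


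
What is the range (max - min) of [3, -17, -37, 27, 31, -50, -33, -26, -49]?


Maximum value: 31
Minimum value: -50
Range = 31 - (-50) = 81
Final answer: 81


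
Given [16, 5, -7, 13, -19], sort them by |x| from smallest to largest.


Compute absolute values:
  |16| = 16
  |5| = 5
  |-7| = 7
  |13| = 13
  |-19| = 19
Absolute values in increasing order: 5 < 7 < 13 < 16 < 19
Listing the original numbers in that order gives the answer.
Final answer: [5, -7, 13, 16, -19]


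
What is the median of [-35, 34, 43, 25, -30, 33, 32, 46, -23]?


First, sort the list: [-35, -30, -23, 25, 32, 33, 34, 43, 46]
The list has 9 elements (odd count).
The middle index is 4 (0-based), and the element there is 32.
Final answer: 32


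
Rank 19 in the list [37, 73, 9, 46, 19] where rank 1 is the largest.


Sort descending: [73, 46, 37, 19, 9]
Find 19 in the sorted list.
19 is at position 4.
Final answer: 4


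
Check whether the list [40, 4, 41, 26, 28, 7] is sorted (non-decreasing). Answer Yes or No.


Check consecutive pairs:
  40 <= 4? False
  4 <= 41? True
  41 <= 26? False
  26 <= 28? True
  28 <= 7? False
3 consecutive pair(s) are out of order, so the list is not sorted.
Final answer: No


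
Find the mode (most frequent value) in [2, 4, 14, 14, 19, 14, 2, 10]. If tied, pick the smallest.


Count the frequency of each value:
  2 appears 2 time(s)
  4 appears 1 time(s)
  10 appears 1 time(s)
  14 appears 3 time(s)
  19 appears 1 time(s)
Maximum frequency is 3.
Only 14 reaches that frequency, so it is the mode.
Final answer: 14


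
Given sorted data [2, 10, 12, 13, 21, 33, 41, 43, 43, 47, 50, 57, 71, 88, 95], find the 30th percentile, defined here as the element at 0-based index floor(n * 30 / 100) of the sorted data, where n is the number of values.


The dataset has n = 15 elements.
Index = floor(15 * 30 / 100) = floor(450 / 100) = floor(4.5) = 4
Counting from index 0 in the sorted data, the element at index 4 is 21.
Final answer: 21


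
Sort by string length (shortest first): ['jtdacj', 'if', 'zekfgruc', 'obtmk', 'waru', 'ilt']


Compute lengths:
  'jtdacj' has length 6
  'if' has length 2
  'zekfgruc' has length 8
  'obtmk' has length 5
  'waru' has length 4
  'ilt' has length 3
Lengths in increasing order: 2 < 3 < 4 < 5 < 6 < 8
Listing the words in that order gives the answer.
Final answer: ['if', 'ilt', 'waru', 'obtmk', 'jtdacj', 'zekfgruc']


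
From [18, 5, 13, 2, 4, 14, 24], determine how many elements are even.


Check each element:
  18 is even
  5 is odd
  13 is odd
  2 is even
  4 is even
  14 is even
  24 is even
Evens: [18, 2, 4, 14, 24]
Count of evens = 5
Final answer: 5


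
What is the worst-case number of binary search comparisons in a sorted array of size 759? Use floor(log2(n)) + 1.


Binary search halves the search space each step.
Maximum comparisons = floor(log2(759)) + 1
log2(759) = 9.568
floor(log2(759)) = 9, so 9 + 1 = 10
Final answer: 10


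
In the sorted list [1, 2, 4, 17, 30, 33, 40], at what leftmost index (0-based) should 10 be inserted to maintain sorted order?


List is sorted: [1, 2, 4, 17, 30, 33, 40]
We need the leftmost position where 10 can be inserted, i.e. the first index whose element is >= 10 (or the end of the list if none is).
Binary search with low=0, high=7 (0-based indices):
  low=0, high=7, mid=3: a[3]=17 >= 10, so high = 3
  low=0, high=3, mid=1: a[1]=2 < 10, so low = 2
  low=2, high=3, mid=2: a[2]=4 < 10, so low = 3
Now low = high = 3, so the insertion index is 3.
Final answer: 3


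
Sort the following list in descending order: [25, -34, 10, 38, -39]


Original list: [25, -34, 10, 38, -39]
Repeatedly take the largest remaining element:
  Remaining [25, -34, 10, 38, -39] -> largest is 38
  Remaining [25, -34, 10, -39] -> largest is 25
  Remaining [-34, 10, -39] -> largest is 10
  Remaining [-34, -39] -> largest is -34
  Remaining [-39] -> largest is -39
Collecting the picks in order gives the descending list.
Final answer: [38, 25, 10, -34, -39]


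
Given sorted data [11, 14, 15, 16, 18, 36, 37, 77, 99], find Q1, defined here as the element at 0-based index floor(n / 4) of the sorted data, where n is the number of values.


The list has n = 9 elements.
Q1 index = floor(9 / 4) = floor(2.25) = 2
Counting from index 0 in the sorted data, the element at index 2 is 15.
Final answer: 15


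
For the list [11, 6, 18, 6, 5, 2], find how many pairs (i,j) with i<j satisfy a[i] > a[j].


For each element, count the later elements that are smaller than it:
  11 (index 0): smaller elements after it = [6, 6, 5, 2] -> 4
  6 (index 1): smaller elements after it = [5, 2] -> 2
  18 (index 2): smaller elements after it = [6, 5, 2] -> 3
  6 (index 3): smaller elements after it = [5, 2] -> 2
  5 (index 4): smaller elements after it = [2] -> 1
Total inversions = 4 + 2 + 3 + 2 + 1 = 12
Final answer: 12


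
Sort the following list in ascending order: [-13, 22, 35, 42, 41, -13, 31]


Original list: [-13, 22, 35, 42, 41, -13, 31]
Repeatedly take the smallest remaining element:
  Remaining [-13, 22, 35, 42, 41, -13, 31] -> smallest is -13
  Remaining [22, 35, 42, 41, -13, 31] -> smallest is -13
  Remaining [22, 35, 42, 41, 31] -> smallest is 22
  Remaining [35, 42, 41, 31] -> smallest is 31
  Remaining [35, 42, 41] -> smallest is 35
  Remaining [42, 41] -> smallest is 41
  Remaining [42] -> smallest is 42
Collecting the picks in order gives the sorted list.
Final answer: [-13, -13, 22, 31, 35, 41, 42]


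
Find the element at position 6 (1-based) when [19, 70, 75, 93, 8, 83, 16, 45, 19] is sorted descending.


Sort descending: [93, 83, 75, 70, 45, 19, 19, 16, 8]
The 6th element (1-indexed) is at index 5.
Value = 19
Final answer: 19


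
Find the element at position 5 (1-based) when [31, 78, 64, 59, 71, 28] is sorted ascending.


Sort ascending: [28, 31, 59, 64, 71, 78]
The 5th element (1-indexed) is at index 4.
Value = 71
Final answer: 71


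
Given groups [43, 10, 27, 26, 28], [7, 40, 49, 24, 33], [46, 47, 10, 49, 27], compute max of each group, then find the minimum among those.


Find max of each group:
  Group 1: [43, 10, 27, 26, 28] -> max = 43
  Group 2: [7, 40, 49, 24, 33] -> max = 49
  Group 3: [46, 47, 10, 49, 27] -> max = 49
Maxes: [43, 49, 49]
Minimum of maxes = 43
Final answer: 43


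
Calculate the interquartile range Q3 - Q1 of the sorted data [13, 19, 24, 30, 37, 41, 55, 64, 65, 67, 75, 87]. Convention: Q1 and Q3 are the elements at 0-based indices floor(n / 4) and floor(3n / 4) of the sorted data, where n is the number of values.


The data has n = 12 elements.
Q1 index = floor(12 / 4) = floor(3) = 3; Q3 index = floor(3 * 12 / 4) = floor(9) = 9
Q1 = element at index 3 = 30
Q3 = element at index 9 = 67
IQR = 67 - 30 = 37
Final answer: 37


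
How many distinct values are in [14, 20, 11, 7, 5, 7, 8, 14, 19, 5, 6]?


List all unique values:
Distinct values: [5, 6, 7, 8, 11, 14, 19, 20]
Count = 8
Final answer: 8


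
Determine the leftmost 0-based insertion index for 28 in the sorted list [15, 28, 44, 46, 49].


List is sorted: [15, 28, 44, 46, 49]
We need the leftmost position where 28 can be inserted, i.e. the first index whose element is >= 28 (or the end of the list if none is).
Binary search with low=0, high=5 (0-based indices):
  low=0, high=5, mid=2: a[2]=44 >= 28, so high = 2
  low=0, high=2, mid=1: a[1]=28 >= 28, so high = 1
  low=0, high=1, mid=0: a[0]=15 < 28, so low = 1
Now low = high = 1, so the insertion index is 1.
Final answer: 1


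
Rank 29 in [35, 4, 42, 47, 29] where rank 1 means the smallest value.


Sort ascending: [4, 29, 35, 42, 47]
Find 29 in the sorted list.
29 is at position 2 (1-indexed).
Final answer: 2


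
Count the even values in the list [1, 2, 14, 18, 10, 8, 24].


Check each element:
  1 is odd
  2 is even
  14 is even
  18 is even
  10 is even
  8 is even
  24 is even
Evens: [2, 14, 18, 10, 8, 24]
Count of evens = 6
Final answer: 6


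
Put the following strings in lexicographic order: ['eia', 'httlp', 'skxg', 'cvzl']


Compare strings character by character (the first differing letter decides):
  'cvzl' < 'eia' since 'c' < 'e' at position 1
  'eia' < 'httlp' since 'e' < 'h' at position 1
  'httlp' < 'skxg' since 'h' < 's' at position 1
Chaining these comparisons gives the alphabetical order.
Final answer: ['cvzl', 'eia', 'httlp', 'skxg']


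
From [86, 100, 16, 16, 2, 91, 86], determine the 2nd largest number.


Sort descending: [100, 91, 86, 86, 16, 16, 2]
The 2nd element (1-indexed) is at index 1.
Value = 91
Final answer: 91


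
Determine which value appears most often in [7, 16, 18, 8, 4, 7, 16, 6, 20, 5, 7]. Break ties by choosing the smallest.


Count the frequency of each value:
  4 appears 1 time(s)
  5 appears 1 time(s)
  6 appears 1 time(s)
  7 appears 3 time(s)
  8 appears 1 time(s)
  16 appears 2 time(s)
  18 appears 1 time(s)
  20 appears 1 time(s)
Maximum frequency is 3.
Only 7 reaches that frequency, so it is the mode.
Final answer: 7


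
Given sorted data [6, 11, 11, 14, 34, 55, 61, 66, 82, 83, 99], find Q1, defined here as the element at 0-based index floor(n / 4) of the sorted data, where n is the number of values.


The list has n = 11 elements.
Q1 index = floor(11 / 4) = floor(2.75) = 2
Counting from index 0 in the sorted data, the element at index 2 is 11.
Final answer: 11


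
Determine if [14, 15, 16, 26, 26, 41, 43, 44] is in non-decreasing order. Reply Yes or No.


Check consecutive pairs:
  14 <= 15? True
  15 <= 16? True
  16 <= 26? True
  26 <= 26? True
  26 <= 41? True
  41 <= 43? True
  43 <= 44? True
Every consecutive pair is in order, so the list is non-decreasing.
Final answer: Yes


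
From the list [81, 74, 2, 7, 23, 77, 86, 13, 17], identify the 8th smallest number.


Sort ascending: [2, 7, 13, 17, 23, 74, 77, 81, 86]
The 8th element (1-indexed) is at index 7.
Value = 81
Final answer: 81


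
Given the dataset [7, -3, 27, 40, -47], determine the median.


First, sort the list: [-47, -3, 7, 27, 40]
The list has 5 elements (odd count).
The middle index is 2 (0-based), and the element there is 7.
Final answer: 7


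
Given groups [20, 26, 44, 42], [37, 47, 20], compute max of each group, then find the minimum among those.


Find max of each group:
  Group 1: [20, 26, 44, 42] -> max = 44
  Group 2: [37, 47, 20] -> max = 47
Maxes: [44, 47]
Minimum of maxes = 44
Final answer: 44


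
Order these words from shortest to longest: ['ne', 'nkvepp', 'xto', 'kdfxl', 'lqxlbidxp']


Compute lengths:
  'ne' has length 2
  'nkvepp' has length 6
  'xto' has length 3
  'kdfxl' has length 5
  'lqxlbidxp' has length 9
Lengths in increasing order: 2 < 3 < 5 < 6 < 9
Listing the words in that order gives the answer.
Final answer: ['ne', 'xto', 'kdfxl', 'nkvepp', 'lqxlbidxp']


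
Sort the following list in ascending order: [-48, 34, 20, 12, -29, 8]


Original list: [-48, 34, 20, 12, -29, 8]
Repeatedly take the smallest remaining element:
  Remaining [-48, 34, 20, 12, -29, 8] -> smallest is -48
  Remaining [34, 20, 12, -29, 8] -> smallest is -29
  Remaining [34, 20, 12, 8] -> smallest is 8
  Remaining [34, 20, 12] -> smallest is 12
  Remaining [34, 20] -> smallest is 20
  Remaining [34] -> smallest is 34
Collecting the picks in order gives the sorted list.
Final answer: [-48, -29, 8, 12, 20, 34]


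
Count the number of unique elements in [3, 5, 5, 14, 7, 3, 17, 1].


List all unique values:
Distinct values: [1, 3, 5, 7, 14, 17]
Count = 6
Final answer: 6


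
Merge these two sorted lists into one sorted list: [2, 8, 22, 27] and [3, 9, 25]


List A: [2, 8, 22, 27]
List B: [3, 9, 25]
Repeatedly compare the front elements and take the smaller:
  2 vs 3 -> take 2
  8 vs 3 -> take 3
  8 vs 9 -> take 8
  22 vs 9 -> take 9
  22 vs 25 -> take 22
  27 vs 25 -> take 25
  B is exhausted; append the rest of A: [27]
Final answer: [2, 3, 8, 9, 22, 25, 27]


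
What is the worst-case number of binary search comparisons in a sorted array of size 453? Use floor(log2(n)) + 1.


Binary search halves the search space each step.
Maximum comparisons = floor(log2(453)) + 1
log2(453) = 8.8234
floor(log2(453)) = 8, so 8 + 1 = 9
Final answer: 9


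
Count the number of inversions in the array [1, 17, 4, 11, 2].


For each element, count the later elements that are smaller than it:
  1 (index 0): smaller elements after it = [] -> 0
  17 (index 1): smaller elements after it = [4, 11, 2] -> 3
  4 (index 2): smaller elements after it = [2] -> 1
  11 (index 3): smaller elements after it = [2] -> 1
Total inversions = 0 + 3 + 1 + 1 = 5
Final answer: 5


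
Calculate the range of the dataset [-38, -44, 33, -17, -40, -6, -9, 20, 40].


Maximum value: 40
Minimum value: -44
Range = 40 - (-44) = 84
Final answer: 84
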